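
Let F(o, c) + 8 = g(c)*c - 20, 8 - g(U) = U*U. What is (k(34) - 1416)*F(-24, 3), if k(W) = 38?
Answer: 42718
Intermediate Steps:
g(U) = 8 - U² (g(U) = 8 - U*U = 8 - U²)
F(o, c) = -28 + c*(8 - c²) (F(o, c) = -8 + ((8 - c²)*c - 20) = -8 + (c*(8 - c²) - 20) = -8 + (-20 + c*(8 - c²)) = -28 + c*(8 - c²))
(k(34) - 1416)*F(-24, 3) = (38 - 1416)*(-28 - 1*3³ + 8*3) = -1378*(-28 - 1*27 + 24) = -1378*(-28 - 27 + 24) = -1378*(-31) = 42718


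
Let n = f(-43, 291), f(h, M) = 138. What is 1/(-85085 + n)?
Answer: -1/84947 ≈ -1.1772e-5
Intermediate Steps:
n = 138
1/(-85085 + n) = 1/(-85085 + 138) = 1/(-84947) = -1/84947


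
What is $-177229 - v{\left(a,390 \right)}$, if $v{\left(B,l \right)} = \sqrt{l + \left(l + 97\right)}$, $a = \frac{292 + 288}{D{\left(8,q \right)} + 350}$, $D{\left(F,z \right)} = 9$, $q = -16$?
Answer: $-177229 - \sqrt{877} \approx -1.7726 \cdot 10^{5}$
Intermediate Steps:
$a = \frac{580}{359}$ ($a = \frac{292 + 288}{9 + 350} = \frac{580}{359} \approx 1.6156$)
$v{\left(B,l \right)} = \sqrt{97 + 2 l}$ ($v{\left(B,l \right)} = \sqrt{l + \left(97 + l\right)} = \sqrt{97 + 2 l}$)
$-177229 - v{\left(a,390 \right)} = -177229 - \sqrt{97 + 2 \cdot 390} = -177229 - \sqrt{97 + 780} = -177229 - \sqrt{877}$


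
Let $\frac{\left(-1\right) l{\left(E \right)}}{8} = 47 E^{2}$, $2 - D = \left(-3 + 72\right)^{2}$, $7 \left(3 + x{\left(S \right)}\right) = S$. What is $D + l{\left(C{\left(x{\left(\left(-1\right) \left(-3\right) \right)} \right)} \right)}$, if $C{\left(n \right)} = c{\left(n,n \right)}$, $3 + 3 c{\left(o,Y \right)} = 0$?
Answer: $-5135$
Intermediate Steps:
$x{\left(S \right)} = -3 + \frac{S}{7}$
$c{\left(o,Y \right)} = -1$ ($c{\left(o,Y \right)} = -1 + \frac{1}{3} \cdot 0 = -1 + 0 = -1$)
$C{\left(n \right)} = -1$
$D = -4759$ ($D = 2 - \left(-3 + 72\right)^{2} = 2 - 69^{2} = 2 - 4761 = -4759$)
$l{\left(E \right)} = - 376 E^{2}$ ($l{\left(E \right)} = - 8 \cdot 47 E^{2} = - 376 E^{2}$)
$D + l{\left(C{\left(x{\left(\left(-1\right) \left(-3\right) \right)} \right)} \right)} = -4759 - 376 \left(-1\right)^{2} = -4759 - 376 = -5135$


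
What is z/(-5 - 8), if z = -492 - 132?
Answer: 48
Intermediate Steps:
z = -624
z/(-5 - 8) = -624/(-5 - 8) = -624/(-13) = -1/13*(-624) = 48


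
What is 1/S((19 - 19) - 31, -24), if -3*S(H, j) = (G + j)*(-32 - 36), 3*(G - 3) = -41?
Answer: -9/7072 ≈ -0.0012726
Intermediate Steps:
G = -32/3 (G = 3 + (1/3)*(-41) = 3 - 41/3 = -32/3 ≈ -10.667)
S(H, j) = -2176/9 + 68*j/3 (S(H, j) = -(-32/3 + j)*(-32 - 36)/3 = -(-32/3 + j)*(-68)/3 = -(2176/3 - 68*j)/3 = -2176/9 + 68*j/3)
1/S((19 - 19) - 31, -24) = 1/(-2176/9 + (68/3)*(-24)) = 1/(-2176/9 - 544) = 1/(-7072/9) = -9/7072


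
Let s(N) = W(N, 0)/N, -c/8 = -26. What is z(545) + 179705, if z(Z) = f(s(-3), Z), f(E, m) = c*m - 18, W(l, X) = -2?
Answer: 293047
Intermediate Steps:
c = 208 (c = -8*(-26) = 208)
s(N) = -2/N
f(E, m) = -18 + 208*m (f(E, m) = 208*m - 18 = -18 + 208*m)
z(Z) = -18 + 208*Z
z(545) + 179705 = (-18 + 208*545) + 179705 = (-18 + 113360) + 179705 = 113342 + 179705 = 293047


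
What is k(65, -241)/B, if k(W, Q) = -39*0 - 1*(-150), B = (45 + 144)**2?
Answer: 50/11907 ≈ 0.0041992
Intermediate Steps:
B = 35721 (B = 189**2 = 35721)
k(W, Q) = 150 (k(W, Q) = 0 + 150 = 150)
k(65, -241)/B = 150/35721 = 150*(1/35721) = 50/11907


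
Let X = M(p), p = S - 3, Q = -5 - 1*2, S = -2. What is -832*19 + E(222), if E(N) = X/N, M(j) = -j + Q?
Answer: -1754689/111 ≈ -15808.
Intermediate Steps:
Q = -7 (Q = -5 - 2 = -7)
p = -5 (p = -2 - 3 = -5)
M(j) = -7 - j (M(j) = -j - 7 = -7 - j)
X = -2 (X = -7 - 1*(-5) = -7 + 5 = -2)
E(N) = -2/N
-832*19 + E(222) = -832*19 - 2/222 = -15808 - 2*1/222 = -15808 - 1/111 = -1754689/111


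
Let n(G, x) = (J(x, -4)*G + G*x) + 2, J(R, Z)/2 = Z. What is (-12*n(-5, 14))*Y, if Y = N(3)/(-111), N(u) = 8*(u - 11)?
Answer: 7168/37 ≈ 193.73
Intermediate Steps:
N(u) = -88 + 8*u (N(u) = 8*(-11 + u) = -88 + 8*u)
J(R, Z) = 2*Z
n(G, x) = 2 - 8*G + G*x (n(G, x) = ((2*(-4))*G + G*x) + 2 = (-8*G + G*x) + 2 = 2 - 8*G + G*x)
Y = 64/111 (Y = (-88 + 8*3)/(-111) = (-88 + 24)*(-1/111) = -64*(-1/111) = 64/111 ≈ 0.57658)
(-12*n(-5, 14))*Y = -12*(2 - 8*(-5) - 5*14)*(64/111) = -12*(2 + 40 - 70)*(64/111) = -12*(-28)*(64/111) = 336*(64/111) = 7168/37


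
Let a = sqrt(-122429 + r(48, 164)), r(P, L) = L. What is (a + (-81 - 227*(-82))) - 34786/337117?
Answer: 6247754575/337117 + 3*I*sqrt(13585) ≈ 18533.0 + 349.66*I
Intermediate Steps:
a = 3*I*sqrt(13585) (a = sqrt(-122429 + 164) = sqrt(-122265) = 3*I*sqrt(13585) ≈ 349.66*I)
(a + (-81 - 227*(-82))) - 34786/337117 = (3*I*sqrt(13585) + (-81 - 227*(-82))) - 34786/337117 = (3*I*sqrt(13585) + (-81 + 18614)) - 34786*1/337117 = (3*I*sqrt(13585) + 18533) - 34786/337117 = (18533 + 3*I*sqrt(13585)) - 34786/337117 = 6247754575/337117 + 3*I*sqrt(13585)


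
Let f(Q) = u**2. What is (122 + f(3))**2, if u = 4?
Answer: 19044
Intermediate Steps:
f(Q) = 16 (f(Q) = 4**2 = 16)
(122 + f(3))**2 = (122 + 16)**2 = 138**2 = 19044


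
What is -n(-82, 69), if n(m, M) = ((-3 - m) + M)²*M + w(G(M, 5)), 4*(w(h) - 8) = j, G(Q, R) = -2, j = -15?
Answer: -6045521/4 ≈ -1.5114e+6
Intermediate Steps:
w(h) = 17/4 (w(h) = 8 + (¼)*(-15) = 8 - 15/4 = 17/4)
n(m, M) = 17/4 + M*(-3 + M - m)² (n(m, M) = ((-3 - m) + M)²*M + 17/4 = (-3 + M - m)²*M + 17/4 = M*(-3 + M - m)² + 17/4 = 17/4 + M*(-3 + M - m)²)
-n(-82, 69) = -(17/4 + 69*(3 - 82 - 1*69)²) = -(17/4 + 69*(3 - 82 - 69)²) = -(17/4 + 69*(-148)²) = -(17/4 + 69*21904) = -(17/4 + 1511376) = -1*6045521/4 = -6045521/4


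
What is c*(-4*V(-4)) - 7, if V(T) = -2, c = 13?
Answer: 97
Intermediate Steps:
c*(-4*V(-4)) - 7 = 13*(-4*(-2)) - 7 = 13*8 - 7 = 104 - 7 = 97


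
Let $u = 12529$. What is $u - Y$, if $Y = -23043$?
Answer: $35572$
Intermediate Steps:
$u - Y = 12529 - -23043 = 12529 + 23043 = 35572$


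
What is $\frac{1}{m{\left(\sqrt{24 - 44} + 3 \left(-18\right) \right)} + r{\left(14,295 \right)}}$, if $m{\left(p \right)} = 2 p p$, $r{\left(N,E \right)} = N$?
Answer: $\frac{i}{2 \left(216 \sqrt{5} + 2903 i\right)} \approx 0.0001676 + 2.7884 \cdot 10^{-5} i$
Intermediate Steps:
$m{\left(p \right)} = 2 p^{2}$
$\frac{1}{m{\left(\sqrt{24 - 44} + 3 \left(-18\right) \right)} + r{\left(14,295 \right)}} = \frac{1}{2 \left(\sqrt{24 - 44} + 3 \left(-18\right)\right)^{2} + 14} = \frac{1}{2 \left(\sqrt{-20} - 54\right)^{2} + 14} = \frac{1}{2 \left(2 i \sqrt{5} - 54\right)^{2} + 14} = \frac{1}{2 \left(-54 + 2 i \sqrt{5}\right)^{2} + 14} = \frac{1}{14 + 2 \left(-54 + 2 i \sqrt{5}\right)^{2}}$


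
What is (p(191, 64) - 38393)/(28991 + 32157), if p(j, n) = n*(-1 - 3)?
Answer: -38649/61148 ≈ -0.63206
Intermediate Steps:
p(j, n) = -4*n (p(j, n) = n*(-4) = -4*n)
(p(191, 64) - 38393)/(28991 + 32157) = (-4*64 - 38393)/(28991 + 32157) = (-256 - 38393)/61148 = -38649*1/61148 = -38649/61148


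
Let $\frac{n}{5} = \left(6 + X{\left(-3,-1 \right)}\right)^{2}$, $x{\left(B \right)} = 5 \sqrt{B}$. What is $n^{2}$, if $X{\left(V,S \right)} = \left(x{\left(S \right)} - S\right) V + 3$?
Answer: $83025 + 1701000 i \approx 83025.0 + 1.701 \cdot 10^{6} i$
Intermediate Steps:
$X{\left(V,S \right)} = 3 + V \left(- S + 5 \sqrt{S}\right)$ ($X{\left(V,S \right)} = \left(5 \sqrt{S} - S\right) V + 3 = \left(- S + 5 \sqrt{S}\right) V + 3 = V \left(- S + 5 \sqrt{S}\right) + 3 = 3 + V \left(- S + 5 \sqrt{S}\right)$)
$n = 5 \left(6 - 15 i\right)^{2}$ ($n = 5 \left(6 + \left(3 - \left(-1\right) \left(-3\right) + 5 \left(-3\right) \sqrt{-1}\right)\right)^{2} = 5 \left(6 + \left(3 - 3 + 5 \left(-3\right) i\right)\right)^{2} = 5 \left(6 - 15 i\right)^{2} \approx -945.0 - 900.0 i$)
$n^{2} = \left(-945 - 900 i\right)^{2}$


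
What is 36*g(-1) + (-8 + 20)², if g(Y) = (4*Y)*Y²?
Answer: 0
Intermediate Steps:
g(Y) = 4*Y³
36*g(-1) + (-8 + 20)² = 36*(4*(-1)³) + (-8 + 20)² = 36*(4*(-1)) + 12² = 36*(-4) + 144 = -144 + 144 = 0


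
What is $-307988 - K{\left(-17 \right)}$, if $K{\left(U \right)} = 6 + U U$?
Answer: $-308283$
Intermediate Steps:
$K{\left(U \right)} = 6 + U^{2}$
$-307988 - K{\left(-17 \right)} = -307988 - \left(6 + \left(-17\right)^{2}\right) = -307988 - \left(6 + 289\right) = -307988 - 295 = -308283$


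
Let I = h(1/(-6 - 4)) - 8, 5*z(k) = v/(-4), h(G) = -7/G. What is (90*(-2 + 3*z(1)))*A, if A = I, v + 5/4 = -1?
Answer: -37107/4 ≈ -9276.8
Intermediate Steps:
v = -9/4 (v = -5/4 - 1 = -9/4 ≈ -2.2500)
z(k) = 9/80 (z(k) = (-9/4/(-4))/5 = (-9/4*(-1/4))/5 = (1/5)*(9/16) = 9/80)
I = 62 (I = -7/(1/(-6 - 4)) - 8 = -7/(1/(-10)) - 8 = -7/(-1/10) - 8 = -7*(-10) - 8 = 70 - 8 = 62)
A = 62
(90*(-2 + 3*z(1)))*A = (90*(-2 + 3*(9/80)))*62 = (90*(-2 + 27/80))*62 = (90*(-133/80))*62 = -1197/8*62 = -37107/4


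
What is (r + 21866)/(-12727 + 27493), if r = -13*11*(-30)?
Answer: 13078/7383 ≈ 1.7714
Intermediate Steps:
r = 4290 (r = -143*(-30) = 4290)
(r + 21866)/(-12727 + 27493) = (4290 + 21866)/(-12727 + 27493) = 26156/14766 = 26156*(1/14766) = 13078/7383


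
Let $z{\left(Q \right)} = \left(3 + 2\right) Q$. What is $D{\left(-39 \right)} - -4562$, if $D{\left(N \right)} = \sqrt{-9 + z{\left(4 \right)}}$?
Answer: $4562 + \sqrt{11} \approx 4565.3$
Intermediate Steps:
$z{\left(Q \right)} = 5 Q$
$D{\left(N \right)} = \sqrt{11}$ ($D{\left(N \right)} = \sqrt{-9 + 5 \cdot 4} = \sqrt{-9 + 20} = \sqrt{11}$)
$D{\left(-39 \right)} - -4562 = \sqrt{11} - -4562 = \sqrt{11} + 4562 = 4562 + \sqrt{11}$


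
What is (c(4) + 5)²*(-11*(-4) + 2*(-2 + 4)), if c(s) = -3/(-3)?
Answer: 1728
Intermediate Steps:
c(s) = 1 (c(s) = -3*(-⅓) = 1)
(c(4) + 5)²*(-11*(-4) + 2*(-2 + 4)) = (1 + 5)²*(-11*(-4) + 2*(-2 + 4)) = 6²*(44 + 2*2) = 36*(44 + 4) = 36*48 = 1728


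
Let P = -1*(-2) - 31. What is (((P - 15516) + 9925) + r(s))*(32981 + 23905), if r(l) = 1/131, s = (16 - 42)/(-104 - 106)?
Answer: -41880554034/131 ≈ -3.1970e+8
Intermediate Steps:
P = -29 (P = 2 - 31 = -29)
s = 13/105 (s = -26/(-210) = -26*(-1/210) = 13/105 ≈ 0.12381)
r(l) = 1/131
(((P - 15516) + 9925) + r(s))*(32981 + 23905) = (((-29 - 15516) + 9925) + 1/131)*(32981 + 23905) = ((-15545 + 9925) + 1/131)*56886 = (-5620 + 1/131)*56886 = -736219/131*56886 = -41880554034/131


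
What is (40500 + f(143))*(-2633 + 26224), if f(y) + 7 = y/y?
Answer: 955293954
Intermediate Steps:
f(y) = -6 (f(y) = -7 + y/y = -7 + 1 = -6)
(40500 + f(143))*(-2633 + 26224) = (40500 - 6)*(-2633 + 26224) = 40494*23591 = 955293954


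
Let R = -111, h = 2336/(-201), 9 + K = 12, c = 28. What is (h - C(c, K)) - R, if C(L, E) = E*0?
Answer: 19975/201 ≈ 99.378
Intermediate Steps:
K = 3 (K = -9 + 12 = 3)
C(L, E) = 0
h = -2336/201 (h = 2336*(-1/201) = -2336/201 ≈ -11.622)
(h - C(c, K)) - R = (-2336/201 - 1*0) - 1*(-111) = (-2336/201 + 0) + 111 = -2336/201 + 111 = 19975/201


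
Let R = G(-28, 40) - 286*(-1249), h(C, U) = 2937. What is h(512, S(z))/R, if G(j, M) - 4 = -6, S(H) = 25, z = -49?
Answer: 2937/357212 ≈ 0.0082220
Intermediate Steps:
G(j, M) = -2 (G(j, M) = 4 - 6 = -2)
R = 357212 (R = -2 - 286*(-1249) = -2 + 357214 = 357212)
h(512, S(z))/R = 2937/357212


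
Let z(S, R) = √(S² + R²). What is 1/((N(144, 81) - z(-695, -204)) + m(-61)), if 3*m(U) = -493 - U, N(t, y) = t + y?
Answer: -81/518080 - √524641/518080 ≈ -0.0015544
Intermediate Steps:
m(U) = -493/3 - U/3 (m(U) = (-493 - U)/3 = -493/3 - U/3)
z(S, R) = √(R² + S²)
1/((N(144, 81) - z(-695, -204)) + m(-61)) = 1/(((144 + 81) - √((-204)² + (-695)²)) + (-493/3 - ⅓*(-61))) = 1/((225 - √(41616 + 483025)) + (-493/3 + 61/3)) = 1/((225 - √524641) - 144) = 1/(81 - √524641)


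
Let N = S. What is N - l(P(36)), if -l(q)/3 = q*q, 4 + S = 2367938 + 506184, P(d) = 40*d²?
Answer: 8065030918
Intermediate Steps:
S = 2874118 (S = -4 + (2367938 + 506184) = -4 + 2874122 = 2874118)
N = 2874118
l(q) = -3*q² (l(q) = -3*q*q = -3*q²)
N - l(P(36)) = 2874118 - (-3)*(40*36²)² = 2874118 - (-3)*(40*1296)² = 2874118 - (-3)*51840² = 2874118 - (-3)*2687385600 = 2874118 - 1*(-8062156800) = 2874118 + 8062156800 = 8065030918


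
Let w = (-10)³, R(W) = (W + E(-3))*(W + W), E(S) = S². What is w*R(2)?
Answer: -44000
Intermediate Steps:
R(W) = 2*W*(9 + W) (R(W) = (W + (-3)²)*(W + W) = (W + 9)*(2*W) = (9 + W)*(2*W) = 2*W*(9 + W))
w = -1000
w*R(2) = -2000*2*(9 + 2) = -2000*2*11 = -1000*44 = -44000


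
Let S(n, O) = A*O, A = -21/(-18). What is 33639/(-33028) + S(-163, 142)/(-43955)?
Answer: -4452221651/4355237220 ≈ -1.0223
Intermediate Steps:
A = 7/6 (A = -21*(-1/18) = 7/6 ≈ 1.1667)
S(n, O) = 7*O/6
33639/(-33028) + S(-163, 142)/(-43955) = 33639/(-33028) + ((7/6)*142)/(-43955) = 33639*(-1/33028) + (497/3)*(-1/43955) = -33639/33028 - 497/131865 = -4452221651/4355237220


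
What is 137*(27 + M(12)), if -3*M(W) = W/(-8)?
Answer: 7535/2 ≈ 3767.5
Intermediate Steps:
M(W) = W/24 (M(W) = -W/(3*(-8)) = -W*(-1)/(3*8) = -(-1)*W/24 = W/24)
137*(27 + M(12)) = 137*(27 + (1/24)*12) = 137*(27 + 1/2) = 137*(55/2) = 7535/2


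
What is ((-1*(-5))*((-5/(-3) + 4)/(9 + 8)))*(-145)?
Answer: -725/3 ≈ -241.67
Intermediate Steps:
((-1*(-5))*((-5/(-3) + 4)/(9 + 8)))*(-145) = (5*((-5*(-⅓) + 4)/17))*(-145) = (5*((5/3 + 4)*(1/17)))*(-145) = (5*((17/3)*(1/17)))*(-145) = (5*(⅓))*(-145) = (5/3)*(-145) = -725/3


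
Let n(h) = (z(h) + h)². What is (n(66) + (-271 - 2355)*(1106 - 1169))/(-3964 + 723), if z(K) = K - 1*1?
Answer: -182599/3241 ≈ -56.340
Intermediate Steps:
z(K) = -1 + K (z(K) = K - 1 = -1 + K)
n(h) = (-1 + 2*h)² (n(h) = ((-1 + h) + h)² = (-1 + 2*h)²)
(n(66) + (-271 - 2355)*(1106 - 1169))/(-3964 + 723) = ((-1 + 2*66)² + (-271 - 2355)*(1106 - 1169))/(-3964 + 723) = ((-1 + 132)² - 2626*(-63))/(-3241) = (131² + 165438)*(-1/3241) = (17161 + 165438)*(-1/3241) = 182599*(-1/3241) = -182599/3241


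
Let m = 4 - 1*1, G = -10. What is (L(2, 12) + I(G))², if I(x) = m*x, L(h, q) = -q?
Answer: 1764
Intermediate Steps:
m = 3 (m = 4 - 1 = 3)
I(x) = 3*x
(L(2, 12) + I(G))² = (-1*12 + 3*(-10))² = (-12 - 30)² = (-42)² = 1764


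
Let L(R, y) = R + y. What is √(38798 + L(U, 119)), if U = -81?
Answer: 2*√9709 ≈ 197.07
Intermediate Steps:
√(38798 + L(U, 119)) = √(38798 + (-81 + 119)) = √(38798 + 38) = √38836 = 2*√9709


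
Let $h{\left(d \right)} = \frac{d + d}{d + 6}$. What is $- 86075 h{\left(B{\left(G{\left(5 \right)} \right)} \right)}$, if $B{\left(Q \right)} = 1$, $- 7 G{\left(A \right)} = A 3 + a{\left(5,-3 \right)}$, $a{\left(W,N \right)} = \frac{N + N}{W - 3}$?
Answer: $- \frac{172150}{7} \approx -24593.0$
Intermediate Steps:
$a{\left(W,N \right)} = \frac{2 N}{-3 + W}$
$G{\left(A \right)} = \frac{3}{7} - \frac{3 A}{7}$ ($G{\left(A \right)} = - \frac{A 3 + 2 \left(-3\right) \frac{1}{-3 + 5}}{7} = - \frac{3 A + 2 \left(-3\right) \frac{1}{2}}{7} = - \frac{3 A - 3}{7} = - \frac{-3 + 3 A}{7} = \frac{3}{7} - \frac{3 A}{7}$)
$h{\left(d \right)} = \frac{2 d}{6 + d}$
$- 86075 h{\left(B{\left(G{\left(5 \right)} \right)} \right)} = - 86075 \cdot 2 \cdot 1 \frac{1}{6 + 1} = - 86075 \cdot 2 \cdot 1 \cdot \frac{1}{7} = \left(-86075\right) \frac{2}{7} = - \frac{172150}{7}$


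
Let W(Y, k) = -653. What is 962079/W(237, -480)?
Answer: -962079/653 ≈ -1473.3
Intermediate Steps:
962079/W(237, -480) = 962079/(-653) = 962079*(-1/653) = -962079/653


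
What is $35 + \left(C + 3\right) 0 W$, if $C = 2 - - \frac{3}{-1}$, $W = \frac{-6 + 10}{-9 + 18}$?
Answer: $35$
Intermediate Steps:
$W = \frac{4}{9} \approx 0.44444$
$C = -1$ ($C = 2 - \left(-3\right) \left(-1\right) = 2 - 3 = -1$)
$35 + \left(C + 3\right) 0 W = 35 + \left(-1 + 3\right) 0 \cdot \frac{4}{9} = 35 + 2 \cdot 0 \cdot \frac{4}{9} = 35 + 0 \cdot \frac{4}{9} = 35 + 0 = 35$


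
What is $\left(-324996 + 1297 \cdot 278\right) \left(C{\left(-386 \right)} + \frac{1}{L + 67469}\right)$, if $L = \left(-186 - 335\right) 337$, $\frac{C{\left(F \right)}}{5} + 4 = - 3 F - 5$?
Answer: $\frac{11045915963315}{54054} \approx 2.0435 \cdot 10^{8}$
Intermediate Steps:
$C{\left(F \right)} = -45 - 15 F$ ($C{\left(F \right)} = -20 + 5 \left(- 3 F - 5\right) = -20 + 5 \left(-5 - 3 F\right) = -20 - \left(25 + 15 F\right) = -45 - 15 F$)
$L = -175577$ ($L = \left(-521\right) 337 = -175577$)
$\left(-324996 + 1297 \cdot 278\right) \left(C{\left(-386 \right)} + \frac{1}{L + 67469}\right) = \left(-324996 + 1297 \cdot 278\right) \left(\left(-45 - -5790\right) + \frac{1}{-175577 + 67469}\right) = \left(-324996 + 360566\right) \left(\left(-45 + 5790\right) + \frac{1}{-108108}\right) = 35570 \left(5745 - \frac{1}{108108}\right) = 35570 \cdot \frac{621080459}{108108} = \frac{11045915963315}{54054}$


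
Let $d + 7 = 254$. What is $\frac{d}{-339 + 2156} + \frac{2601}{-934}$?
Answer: $- \frac{4495319}{1697078} \approx -2.6489$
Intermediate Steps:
$d = 247$ ($d = -7 + 254 = 247$)
$\frac{d}{-339 + 2156} + \frac{2601}{-934} = \frac{247}{-339 + 2156} + \frac{2601}{-934} = \frac{247}{1817} + 2601 \left(- \frac{1}{934}\right) = 247 \cdot \frac{1}{1817} - \frac{2601}{934} = \frac{247}{1817} - \frac{2601}{934} = - \frac{4495319}{1697078}$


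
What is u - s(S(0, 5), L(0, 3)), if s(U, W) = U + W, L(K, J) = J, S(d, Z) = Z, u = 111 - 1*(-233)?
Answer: 336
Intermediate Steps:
u = 344 (u = 111 + 233 = 344)
u - s(S(0, 5), L(0, 3)) = 344 - (5 + 3) = 344 - 1*8 = 344 - 8 = 336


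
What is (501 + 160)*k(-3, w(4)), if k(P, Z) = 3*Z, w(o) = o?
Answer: 7932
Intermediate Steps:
(501 + 160)*k(-3, w(4)) = (501 + 160)*(3*4) = 661*12 = 7932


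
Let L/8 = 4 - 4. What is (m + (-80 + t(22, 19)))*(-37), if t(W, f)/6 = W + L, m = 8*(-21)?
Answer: 4292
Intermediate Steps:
L = 0 (L = 8*(4 - 4) = 8*0 = 0)
m = -168
t(W, f) = 6*W (t(W, f) = 6*(W + 0) = 6*W)
(m + (-80 + t(22, 19)))*(-37) = (-168 + (-80 + 6*22))*(-37) = (-168 + (-80 + 132))*(-37) = (-168 + 52)*(-37) = -116*(-37) = 4292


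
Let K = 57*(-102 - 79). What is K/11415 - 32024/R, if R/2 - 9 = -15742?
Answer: 6819873/59864065 ≈ 0.11392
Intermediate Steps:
R = -31466 (R = 18 + 2*(-15742) = 18 - 31484 = -31466)
K = -10317 (K = 57*(-181) = -10317)
K/11415 - 32024/R = -10317/11415 - 32024/(-31466) = -10317*1/11415 - 32024*(-1/31466) = -3439/3805 + 16012/15733 = 6819873/59864065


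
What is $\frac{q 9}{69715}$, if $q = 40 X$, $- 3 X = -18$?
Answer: $\frac{432}{13943} \approx 0.030983$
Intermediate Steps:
$X = 6$ ($X = \left(- \frac{1}{3}\right) \left(-18\right) = 6$)
$q = 240$ ($q = 40 \cdot 6 = 240$)
$\frac{q 9}{69715} = \frac{240 \cdot 9}{69715} = 2160 \cdot \frac{1}{69715} = \frac{432}{13943}$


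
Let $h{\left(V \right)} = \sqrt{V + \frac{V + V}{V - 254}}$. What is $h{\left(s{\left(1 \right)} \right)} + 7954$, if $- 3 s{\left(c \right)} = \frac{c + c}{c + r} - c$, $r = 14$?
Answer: $7954 + \frac{\sqrt{171547415}}{24465} \approx 7954.5$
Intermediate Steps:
$s{\left(c \right)} = \frac{c}{3} - \frac{2 c}{3 \left(14 + c\right)}$ ($s{\left(c \right)} = - \frac{\frac{c + c}{c + 14} - c}{3} = - \frac{\frac{2 c}{14 + c} - c}{3} = - \frac{- c + \frac{2 c}{14 + c}}{3} = \frac{c}{3} - \frac{2 c}{3 \left(14 + c\right)}$)
$h{\left(V \right)} = \sqrt{V + \frac{2 V}{-254 + V}}$
$h{\left(s{\left(1 \right)} \right)} + 7954 = \sqrt{\frac{\frac{1}{3} \cdot 1 \frac{1}{14 + 1} \left(12 + 1\right) \left(-252 + \frac{1}{3} \cdot 1 \frac{1}{14 + 1} \left(12 + 1\right)\right)}{-254 + \frac{1}{3} \cdot 1 \frac{1}{14 + 1} \left(12 + 1\right)}} + 7954 = \sqrt{\frac{\frac{1}{3} \cdot 1 \cdot \frac{1}{15} \cdot 13 \left(-252 + \frac{1}{3} \cdot 1 \cdot \frac{1}{15} \cdot 13\right)}{-254 + \frac{1}{3} \cdot 1 \cdot \frac{1}{15} \cdot 13}} + 7954 = \sqrt{\frac{13 \left(-252 + \frac{13}{45}\right)}{45 \left(-254 + \frac{13}{45}\right)}} + 7954 = \sqrt{\frac{13}{45} \frac{1}{- \frac{11417}{45}} \left(- \frac{11327}{45}\right)} + 7954 = \sqrt{\frac{13}{45} \left(- \frac{45}{11417}\right) \left(- \frac{11327}{45}\right)} + 7954 = \sqrt{\frac{147251}{513765}} + 7954 = \frac{\sqrt{171547415}}{24465} + 7954 = 7954 + \frac{\sqrt{171547415}}{24465}$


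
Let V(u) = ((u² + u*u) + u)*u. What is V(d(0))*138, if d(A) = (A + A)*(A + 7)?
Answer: 0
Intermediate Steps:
d(A) = 2*A*(7 + A) (d(A) = (2*A)*(7 + A) = 2*A*(7 + A))
V(u) = u*(u + 2*u²) (V(u) = ((u² + u²) + u)*u = (2*u² + u)*u = (u + 2*u²)*u = u*(u + 2*u²))
V(d(0))*138 = ((2*0*(7 + 0))²*(1 + 2*(2*0*(7 + 0))))*138 = ((2*0*7)²*(1 + 2*(2*0*7)))*138 = (0²*(1 + 2*0))*138 = (0*(1 + 0))*138 = (0*1)*138 = 0*138 = 0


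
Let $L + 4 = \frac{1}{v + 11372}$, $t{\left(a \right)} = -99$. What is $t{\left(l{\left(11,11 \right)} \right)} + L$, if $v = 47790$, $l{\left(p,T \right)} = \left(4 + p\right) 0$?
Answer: $- \frac{6093685}{59162} \approx -103.0$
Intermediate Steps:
$l{\left(p,T \right)} = 0$
$L = - \frac{236647}{59162}$ ($L = -4 + \frac{1}{47790 + 11372} = -4 + \frac{1}{59162} = - \frac{236647}{59162} \approx -4.0$)
$t{\left(l{\left(11,11 \right)} \right)} + L = -99 - \frac{236647}{59162} = - \frac{6093685}{59162}$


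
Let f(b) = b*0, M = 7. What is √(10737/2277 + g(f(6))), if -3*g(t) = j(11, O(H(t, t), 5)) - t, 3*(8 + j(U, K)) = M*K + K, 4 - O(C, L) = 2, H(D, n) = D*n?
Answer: √3228533/759 ≈ 2.3673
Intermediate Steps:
O(C, L) = 2 (O(C, L) = 4 - 1*2 = 4 - 2 = 2)
j(U, K) = -8 + 8*K/3 (j(U, K) = -8 + (7*K + K)/3 = -8 + (8*K)/3 = -8 + 8*K/3)
f(b) = 0
g(t) = 8/9 + t/3 (g(t) = -((-8 + (8/3)*2) - t)/3 = -((-8 + 16/3) - t)/3 = -(-8/3 - t)/3 = 8/9 + t/3)
√(10737/2277 + g(f(6))) = √(10737/2277 + (8/9 + (⅓)*0)) = √(10737*(1/2277) + (8/9 + 0)) = √(1193/253 + 8/9) = √(12761/2277) = √3228533/759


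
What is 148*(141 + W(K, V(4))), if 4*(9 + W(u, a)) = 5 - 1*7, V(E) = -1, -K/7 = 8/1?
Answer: 19462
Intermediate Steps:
K = -56 (K = -56/1 = -56 ≈ -56.000)
W(u, a) = -19/2 (W(u, a) = -9 + (5 - 1*7)/4 = -9 + (5 - 7)/4 = -9 + (1/4)*(-2) = -9 - 1/2 = -19/2)
148*(141 + W(K, V(4))) = 148*(141 - 19/2) = 148*(263/2) = 19462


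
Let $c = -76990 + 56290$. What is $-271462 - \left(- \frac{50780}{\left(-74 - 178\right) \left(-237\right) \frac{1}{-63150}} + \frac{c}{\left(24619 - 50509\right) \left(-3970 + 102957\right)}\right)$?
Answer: $- \frac{249989530353358}{768832029} \approx -3.2516 \cdot 10^{5}$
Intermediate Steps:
$c = -20700$
$-271462 - \left(- \frac{50780}{\left(-74 - 178\right) \left(-237\right) \frac{1}{-63150}} + \frac{c}{\left(24619 - 50509\right) \left(-3970 + 102957\right)}\right) = -271462 - \left(- \frac{50780}{\left(-74 - 178\right) \left(-237\right) \frac{1}{-63150}} - \frac{20700}{\left(24619 - 50509\right) \left(-3970 + 102957\right)}\right) = -271462 - \left(- \frac{50780}{\left(-252\right) \left(-237\right) \left(- \frac{1}{63150}\right)} - \frac{20700}{\left(-25890\right) 98987}\right) = -271462 - \left(- \frac{50780}{59724 \left(- \frac{1}{63150}\right)} - \frac{20700}{-2562773430}\right) = -271462 - \left(- \frac{50780}{- \frac{9954}{10525}} - - \frac{690}{85425781}\right) = -271462 - \left(\left(-50780\right) \left(- \frac{10525}{9954}\right) + \frac{690}{85425781}\right) = -271462 - \left(\frac{267229750}{4977} + \frac{690}{85425781}\right) = -271462 - \frac{41280850096960}{768832029} = - \frac{249989530353358}{768832029}$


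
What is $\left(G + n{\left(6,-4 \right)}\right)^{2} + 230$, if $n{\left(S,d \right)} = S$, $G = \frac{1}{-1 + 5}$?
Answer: $\frac{4305}{16} \approx 269.06$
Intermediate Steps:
$G = \frac{1}{4} \approx 0.25$
$\left(G + n{\left(6,-4 \right)}\right)^{2} + 230 = \left(\frac{1}{4} + 6\right)^{2} + 230 = \left(\frac{25}{4}\right)^{2} + 230 = \frac{625}{16} + 230 = \frac{4305}{16}$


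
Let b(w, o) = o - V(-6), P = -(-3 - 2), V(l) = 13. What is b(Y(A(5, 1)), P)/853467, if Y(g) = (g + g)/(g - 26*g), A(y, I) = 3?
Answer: -8/853467 ≈ -9.3735e-6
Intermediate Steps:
Y(g) = -2/25 (Y(g) = (2*g)/((-25*g)) = (2*g)*(-1/(25*g)) = -2/25)
P = 5 (P = -1*(-5) = 5)
b(w, o) = -13 + o (b(w, o) = o - 1*13 = o - 13 = -13 + o)
b(Y(A(5, 1)), P)/853467 = (-13 + 5)/853467 = -8*1/853467 = -8/853467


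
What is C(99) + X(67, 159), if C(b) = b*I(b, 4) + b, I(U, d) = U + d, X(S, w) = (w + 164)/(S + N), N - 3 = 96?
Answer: 1709459/166 ≈ 10298.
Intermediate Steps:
N = 99 (N = 3 + 96 = 99)
X(S, w) = (164 + w)/(99 + S) (X(S, w) = (w + 164)/(S + 99) = (164 + w)/(99 + S))
C(b) = b + b*(4 + b) (C(b) = b*(b + 4) + b = b*(4 + b) + b = b + b*(4 + b))
C(99) + X(67, 159) = 99*(5 + 99) + (164 + 159)/(99 + 67) = 99*104 + 323/166 = 10296 + (1/166)*323 = 10296 + 323/166 = 1709459/166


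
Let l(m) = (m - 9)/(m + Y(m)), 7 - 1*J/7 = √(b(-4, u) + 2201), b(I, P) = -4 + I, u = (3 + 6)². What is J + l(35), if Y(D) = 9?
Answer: 1091/22 - 7*√2193 ≈ -278.22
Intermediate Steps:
u = 81 (u = 9² = 81)
J = 49 - 7*√2193 (J = 49 - 7*√((-4 - 4) + 2201) = 49 - 7*√(-8 + 2201) = 49 - 7*√2193 ≈ -278.81)
l(m) = (-9 + m)/(9 + m) (l(m) = (m - 9)/(m + 9) = (-9 + m)/(9 + m))
J + l(35) = (49 - 7*√2193) + (-9 + 35)/(9 + 35) = (49 - 7*√2193) + 26/44 = (49 - 7*√2193) + (1/44)*26 = (49 - 7*√2193) + 13/22 = 1091/22 - 7*√2193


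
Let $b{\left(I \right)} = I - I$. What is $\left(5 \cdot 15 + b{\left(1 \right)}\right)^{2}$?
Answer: $5625$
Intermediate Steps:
$b{\left(I \right)} = 0$
$\left(5 \cdot 15 + b{\left(1 \right)}\right)^{2} = \left(5 \cdot 15 + 0\right)^{2} = \left(75 + 0\right)^{2} = 75^{2} = 5625$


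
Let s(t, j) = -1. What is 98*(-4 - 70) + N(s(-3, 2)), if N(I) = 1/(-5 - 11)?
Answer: -116033/16 ≈ -7252.1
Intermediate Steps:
N(I) = -1/16 (N(I) = 1/(-16) = -1/16)
98*(-4 - 70) + N(s(-3, 2)) = 98*(-4 - 70) - 1/16 = 98*(-74) - 1/16 = -7252 - 1/16 = -116033/16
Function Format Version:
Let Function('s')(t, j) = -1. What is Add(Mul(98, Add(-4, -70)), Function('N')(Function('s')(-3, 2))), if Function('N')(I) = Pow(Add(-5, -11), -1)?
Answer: Rational(-116033, 16) ≈ -7252.1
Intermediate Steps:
Function('N')(I) = Rational(-1, 16) (Function('N')(I) = Pow(-16, -1) = Rational(-1, 16))
Add(Mul(98, Add(-4, -70)), Function('N')(Function('s')(-3, 2))) = Add(Mul(98, Add(-4, -70)), Rational(-1, 16)) = Add(Mul(98, -74), Rational(-1, 16)) = Add(-7252, Rational(-1, 16)) = Rational(-116033, 16)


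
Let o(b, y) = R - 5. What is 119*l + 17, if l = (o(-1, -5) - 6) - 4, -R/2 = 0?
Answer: -1768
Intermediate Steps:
R = 0 (R = -2*0 = 0)
o(b, y) = -5 (o(b, y) = 0 - 5 = -5)
l = -15 (l = (-5 - 6) - 4 = -11 - 4 = -15)
119*l + 17 = 119*(-15) + 17 = -1785 + 17 = -1768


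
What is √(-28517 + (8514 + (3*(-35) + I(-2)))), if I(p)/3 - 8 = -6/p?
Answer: 5*I*√803 ≈ 141.69*I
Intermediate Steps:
I(p) = 24 - 18/p (I(p) = 24 + 3*(-6/p) = 24 - 18/p)
√(-28517 + (8514 + (3*(-35) + I(-2)))) = √(-28517 + (8514 + (3*(-35) + (24 - 18/(-2))))) = √(-28517 + (8514 + (-105 + (24 - 18*(-½))))) = √(-28517 + (8514 + (-105 + (24 + 9)))) = √(-28517 + (8514 + (-105 + 33))) = √(-28517 + (8514 - 72)) = √(-28517 + 8442) = √(-20075) = 5*I*√803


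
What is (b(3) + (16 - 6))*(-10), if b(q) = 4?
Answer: -140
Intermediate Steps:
(b(3) + (16 - 6))*(-10) = (4 + (16 - 6))*(-10) = (4 + 10)*(-10) = 14*(-10) = -140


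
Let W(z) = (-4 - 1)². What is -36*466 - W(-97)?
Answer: -16801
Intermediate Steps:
W(z) = 25 (W(z) = (-5)² = 25)
-36*466 - W(-97) = -36*466 - 1*25 = -16776 - 25 = -16801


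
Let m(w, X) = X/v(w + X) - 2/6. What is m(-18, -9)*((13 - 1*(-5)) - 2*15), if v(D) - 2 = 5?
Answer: 136/7 ≈ 19.429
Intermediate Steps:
v(D) = 7 (v(D) = 2 + 5 = 7)
m(w, X) = -⅓ + X/7 (m(w, X) = X/7 - 2/6 = X*(⅐) - 2*⅙ = X/7 - ⅓ = -⅓ + X/7)
m(-18, -9)*((13 - 1*(-5)) - 2*15) = (-⅓ + (⅐)*(-9))*((13 - 1*(-5)) - 2*15) = (-⅓ - 9/7)*((13 + 5) - 30) = -34*(18 - 30)/21 = -34/21*(-12) = 136/7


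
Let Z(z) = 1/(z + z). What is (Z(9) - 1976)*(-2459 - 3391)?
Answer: 11559275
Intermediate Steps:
Z(z) = 1/(2*z)
(Z(9) - 1976)*(-2459 - 3391) = ((1/2)/9 - 1976)*(-2459 - 3391) = ((1/2)*(1/9) - 1976)*(-5850) = (1/18 - 1976)*(-5850) = -35567/18*(-5850) = 11559275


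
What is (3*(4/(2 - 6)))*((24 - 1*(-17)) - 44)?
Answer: 9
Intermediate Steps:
(3*(4/(2 - 6)))*((24 - 1*(-17)) - 44) = (3*(4/(-4)))*((24 + 17) - 44) = (3*(4*(-1/4)))*(41 - 44) = (3*(-1))*(-3) = -3*(-3) = 9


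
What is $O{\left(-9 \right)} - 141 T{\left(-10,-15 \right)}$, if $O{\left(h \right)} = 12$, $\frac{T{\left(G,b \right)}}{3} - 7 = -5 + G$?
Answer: $3396$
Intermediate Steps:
$T{\left(G,b \right)} = 6 + 3 G$ ($T{\left(G,b \right)} = 21 + 3 \left(-5 + G\right) = 21 + \left(-15 + 3 G\right) = 6 + 3 G$)
$O{\left(-9 \right)} - 141 T{\left(-10,-15 \right)} = 12 - 141 \left(6 + 3 \left(-10\right)\right) = 12 - 141 \left(6 - 30\right) = 12 - -3384 = 12 + 3384 = 3396$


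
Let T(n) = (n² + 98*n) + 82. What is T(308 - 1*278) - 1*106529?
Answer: -102607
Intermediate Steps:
T(n) = 82 + n² + 98*n
T(308 - 1*278) - 1*106529 = (82 + (308 - 1*278)² + 98*(308 - 1*278)) - 1*106529 = (82 + (308 - 278)² + 98*(308 - 278)) - 106529 = (82 + 30² + 98*30) - 106529 = (82 + 900 + 2940) - 106529 = 3922 - 106529 = -102607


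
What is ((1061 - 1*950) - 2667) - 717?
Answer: -3273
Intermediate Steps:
((1061 - 1*950) - 2667) - 717 = ((1061 - 950) - 2667) - 717 = (111 - 2667) - 717 = -2556 - 717 = -3273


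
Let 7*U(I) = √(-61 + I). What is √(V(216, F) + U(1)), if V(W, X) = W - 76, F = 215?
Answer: √(6860 + 14*I*√15)/7 ≈ 11.832 + 0.046761*I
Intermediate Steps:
U(I) = √(-61 + I)/7
V(W, X) = -76 + W
√(V(216, F) + U(1)) = √((-76 + 216) + √(-61 + 1)/7) = √(140 + √(-60)/7) = √(140 + (2*I*√15)/7) = √(140 + 2*I*√15/7)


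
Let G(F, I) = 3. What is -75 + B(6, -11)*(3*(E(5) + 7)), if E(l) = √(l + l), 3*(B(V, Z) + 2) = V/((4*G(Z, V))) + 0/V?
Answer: -227/2 - 11*√10/2 ≈ -130.89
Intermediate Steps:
B(V, Z) = -2 + V/36 (B(V, Z) = -2 + (V/((4*3)) + 0/V)/3 = -2 + (V/12 + 0)/3 = -2 + (V/12)/3 = -2 + V/36)
E(l) = √2*√l (E(l) = √(2*l) = √2*√l)
-75 + B(6, -11)*(3*(E(5) + 7)) = -75 + (-2 + (1/36)*6)*(3*(√2*√5 + 7)) = -75 + (-2 + ⅙)*(3*(√10 + 7)) = -75 - 11*(7 + √10)/2 = -75 - 11*(21 + 3*√10)/6 = -75 + (-77/2 - 11*√10/2) = -227/2 - 11*√10/2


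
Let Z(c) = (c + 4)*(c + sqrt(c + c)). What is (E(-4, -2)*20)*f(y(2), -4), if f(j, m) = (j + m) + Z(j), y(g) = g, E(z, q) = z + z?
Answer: -3520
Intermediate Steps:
E(z, q) = 2*z
Z(c) = (4 + c)*(c + sqrt(2)*sqrt(c)) (Z(c) = (4 + c)*(c + sqrt(2*c)) = (4 + c)*(c + sqrt(2)*sqrt(c)))
f(j, m) = m + j**2 + 5*j + sqrt(2)*j**(3/2) + 4*sqrt(2)*sqrt(j) (f(j, m) = (j + m) + (j**2 + 4*j + sqrt(2)*j**(3/2) + 4*sqrt(2)*sqrt(j)) = m + j**2 + 5*j + sqrt(2)*j**(3/2) + 4*sqrt(2)*sqrt(j))
(E(-4, -2)*20)*f(y(2), -4) = ((2*(-4))*20)*(-4 + 2**2 + 5*2 + sqrt(2)*2**(3/2) + 4*sqrt(2)*sqrt(2)) = (-8*20)*(-4 + 4 + 10 + sqrt(2)*(2*sqrt(2)) + 8) = -160*(-4 + 4 + 10 + 4 + 8) = -160*22 = -3520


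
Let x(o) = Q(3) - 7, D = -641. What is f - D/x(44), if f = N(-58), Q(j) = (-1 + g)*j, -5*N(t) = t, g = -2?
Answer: -2277/80 ≈ -28.462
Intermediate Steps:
N(t) = -t/5
Q(j) = -3*j (Q(j) = (-1 - 2)*j = -3*j)
f = 58/5 (f = -1/5*(-58) = 58/5 ≈ 11.600)
x(o) = -16 (x(o) = -3*3 - 7 = -9 - 7 = -16)
f - D/x(44) = 58/5 - (-641)/(-16) = 58/5 - (-641)*(-1)/16 = 58/5 - 1*641/16 = 58/5 - 641/16 = -2277/80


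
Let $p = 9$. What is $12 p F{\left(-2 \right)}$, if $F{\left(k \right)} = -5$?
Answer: $-540$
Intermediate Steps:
$12 p F{\left(-2 \right)} = 12 \cdot 9 \left(-5\right) = 108 \left(-5\right) = -540$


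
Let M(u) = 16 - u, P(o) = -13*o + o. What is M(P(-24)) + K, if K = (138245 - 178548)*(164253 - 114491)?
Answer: -2005558158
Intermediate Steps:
P(o) = -12*o
K = -2005557886 (K = -40303*49762 = -2005557886)
M(P(-24)) + K = (16 - (-12)*(-24)) - 2005557886 = (16 - 1*288) - 2005557886 = (16 - 288) - 2005557886 = -272 - 2005557886 = -2005558158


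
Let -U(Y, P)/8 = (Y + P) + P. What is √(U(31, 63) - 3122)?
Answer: I*√4378 ≈ 66.167*I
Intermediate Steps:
U(Y, P) = -16*P - 8*Y (U(Y, P) = -8*((Y + P) + P) = -8*((P + Y) + P) = -8*(Y + 2*P) = -16*P - 8*Y)
√(U(31, 63) - 3122) = √((-16*63 - 8*31) - 3122) = √((-1008 - 248) - 3122) = √(-1256 - 3122) = √(-4378) = I*√4378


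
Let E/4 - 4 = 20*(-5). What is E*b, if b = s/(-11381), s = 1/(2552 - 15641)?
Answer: -128/49655303 ≈ -2.5778e-6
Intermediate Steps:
s = -1/13089 (s = 1/(-13089) = -1/13089 ≈ -7.6400e-5)
E = -384 (E = 16 + 4*(20*(-5)) = 16 + 4*(-100) = 16 - 400 = -384)
b = 1/148965909 (b = -1/13089/(-11381) = -1/13089*(-1/11381) = 1/148965909 ≈ 6.7129e-9)
E*b = -384*1/148965909 = -128/49655303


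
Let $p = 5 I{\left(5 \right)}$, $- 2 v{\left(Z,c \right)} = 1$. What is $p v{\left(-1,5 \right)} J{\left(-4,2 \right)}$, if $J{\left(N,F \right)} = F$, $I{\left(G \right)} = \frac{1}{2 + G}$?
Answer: $- \frac{5}{7} \approx -0.71429$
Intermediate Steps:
$v{\left(Z,c \right)} = - \frac{1}{2}$ ($v{\left(Z,c \right)} = \left(- \frac{1}{2}\right) 1 = - \frac{1}{2}$)
$p = \frac{5}{7}$ ($p = \frac{5}{2 + 5} = \frac{5}{7} \approx 0.71429$)
$p v{\left(-1,5 \right)} J{\left(-4,2 \right)} = \frac{5}{7} \left(- \frac{1}{2}\right) 2 = \left(- \frac{5}{14}\right) 2 = - \frac{5}{7}$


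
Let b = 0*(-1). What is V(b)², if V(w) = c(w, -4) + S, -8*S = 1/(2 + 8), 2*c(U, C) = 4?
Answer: 25281/6400 ≈ 3.9502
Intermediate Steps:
b = 0
c(U, C) = 2 (c(U, C) = (½)*4 = 2)
S = -1/80 (S = -1/(8*(2 + 8)) = -⅛/10 = -⅛*⅒ = -1/80 ≈ -0.012500)
V(w) = 159/80 (V(w) = 2 - 1/80 = 159/80)
V(b)² = (159/80)² = 25281/6400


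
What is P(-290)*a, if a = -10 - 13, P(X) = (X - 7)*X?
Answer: -1980990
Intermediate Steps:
P(X) = X*(-7 + X) (P(X) = (-7 + X)*X = X*(-7 + X))
a = -23
P(-290)*a = -290*(-7 - 290)*(-23) = -290*(-297)*(-23) = 86130*(-23) = -1980990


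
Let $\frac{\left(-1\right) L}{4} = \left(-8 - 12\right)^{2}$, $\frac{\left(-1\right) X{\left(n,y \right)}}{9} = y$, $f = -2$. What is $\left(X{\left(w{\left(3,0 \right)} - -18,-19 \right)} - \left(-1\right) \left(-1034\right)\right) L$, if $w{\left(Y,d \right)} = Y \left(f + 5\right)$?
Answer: $1380800$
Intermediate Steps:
$w{\left(Y,d \right)} = 3 Y$ ($w{\left(Y,d \right)} = Y \left(-2 + 5\right) = Y 3 = 3 Y$)
$X{\left(n,y \right)} = - 9 y$
$L = -1600$ ($L = - 4 \left(-8 - 12\right)^{2} = - 4 \left(-20\right)^{2} = \left(-4\right) 400 = -1600$)
$\left(X{\left(w{\left(3,0 \right)} - -18,-19 \right)} - \left(-1\right) \left(-1034\right)\right) L = \left(\left(-9\right) \left(-19\right) - \left(-1\right) \left(-1034\right)\right) \left(-1600\right) = \left(171 - 1034\right) \left(-1600\right) = \left(-863\right) \left(-1600\right) = 1380800$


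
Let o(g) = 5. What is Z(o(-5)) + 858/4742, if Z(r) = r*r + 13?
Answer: 90527/2371 ≈ 38.181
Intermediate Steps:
Z(r) = 13 + r**2 (Z(r) = r**2 + 13 = 13 + r**2)
Z(o(-5)) + 858/4742 = (13 + 5**2) + 858/4742 = (13 + 25) + 858*(1/4742) = 38 + 429/2371 = 90527/2371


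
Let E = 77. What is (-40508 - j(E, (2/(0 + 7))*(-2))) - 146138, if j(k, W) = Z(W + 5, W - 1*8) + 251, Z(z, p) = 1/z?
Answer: -5793814/31 ≈ -1.8690e+5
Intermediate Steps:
j(k, W) = 251 + 1/(5 + W) (j(k, W) = 1/(W + 5) + 251 = 1/(5 + W) + 251 = 251 + 1/(5 + W))
(-40508 - j(E, (2/(0 + 7))*(-2))) - 146138 = (-40508 - (1256 + 251*((2/(0 + 7))*(-2)))/(5 + (2/(0 + 7))*(-2))) - 146138 = (-40508 - (1256 + 251*((2/7)*(-2)))/(5 + (2/7)*(-2))) - 146138 = (-40508 - (1256 + 251*(-4/7))/(5 - 4/7)) - 146138 = (-40508 - (1256 - 1004/7)/31/7) - 146138 = (-40508 - 7*7788/(31*7)) - 146138 = (-40508 - 1*7788/31) - 146138 = (-40508 - 7788/31) - 146138 = -1263536/31 - 146138 = -5793814/31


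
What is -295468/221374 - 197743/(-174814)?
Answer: -3938392035/19349637218 ≈ -0.20354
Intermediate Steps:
-295468/221374 - 197743/(-174814) = -295468*1/221374 - 197743*(-1/174814) = -147734/110687 + 197743/174814 = -3938392035/19349637218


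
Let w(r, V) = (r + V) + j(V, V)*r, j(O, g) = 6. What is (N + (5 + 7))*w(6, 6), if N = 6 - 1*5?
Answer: 624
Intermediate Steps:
N = 1 (N = 6 - 5 = 1)
w(r, V) = V + 7*r (w(r, V) = (r + V) + 6*r = (V + r) + 6*r = V + 7*r)
(N + (5 + 7))*w(6, 6) = (1 + (5 + 7))*(6 + 7*6) = (1 + 12)*(6 + 42) = 13*48 = 624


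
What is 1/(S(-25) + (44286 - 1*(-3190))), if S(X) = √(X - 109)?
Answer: 23738/1126985355 - I*√134/2253970710 ≈ 2.1063e-5 - 5.1358e-9*I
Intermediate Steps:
S(X) = √(-109 + X)
1/(S(-25) + (44286 - 1*(-3190))) = 1/(√(-109 - 25) + (44286 - 1*(-3190))) = 1/(√(-134) + (44286 + 3190)) = 1/(I*√134 + 47476) = 1/(47476 + I*√134)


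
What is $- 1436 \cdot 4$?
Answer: $-5744$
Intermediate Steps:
$- 1436 \cdot 4 = \left(-1\right) 5744 = -5744$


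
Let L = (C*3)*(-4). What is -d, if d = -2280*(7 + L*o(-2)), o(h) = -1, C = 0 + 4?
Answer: 125400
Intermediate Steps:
C = 4
L = -48 (L = (4*3)*(-4) = 12*(-4) = -48)
d = -125400 (d = -2280*(7 - 48*(-1)) = -2280*(7 + 48) = -2280*55 = -125400)
-d = -1*(-125400) = 125400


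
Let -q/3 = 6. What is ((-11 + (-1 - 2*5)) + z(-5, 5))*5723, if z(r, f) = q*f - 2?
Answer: -652422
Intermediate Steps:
q = -18 (q = -3*6 = -18)
z(r, f) = -2 - 18*f (z(r, f) = -18*f - 2 = -2 - 18*f)
((-11 + (-1 - 2*5)) + z(-5, 5))*5723 = ((-11 + (-1 - 2*5)) + (-2 - 18*5))*5723 = ((-11 + (-1 - 10)) + (-2 - 90))*5723 = ((-11 - 11) - 92)*5723 = (-22 - 92)*5723 = -114*5723 = -652422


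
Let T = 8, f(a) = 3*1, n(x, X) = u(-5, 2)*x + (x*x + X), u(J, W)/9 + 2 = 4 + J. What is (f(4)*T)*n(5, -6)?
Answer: -2784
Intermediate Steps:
u(J, W) = 18 + 9*J (u(J, W) = -18 + 9*(4 + J) = -18 + (36 + 9*J) = 18 + 9*J)
n(x, X) = X + x**2 - 27*x (n(x, X) = (18 + 9*(-5))*x + (x*x + X) = (18 - 45)*x + (x**2 + X) = -27*x + (X + x**2) = X + x**2 - 27*x)
f(a) = 3
(f(4)*T)*n(5, -6) = (3*8)*(-6 + 5**2 - 27*5) = 24*(-6 + 25 - 135) = 24*(-116) = -2784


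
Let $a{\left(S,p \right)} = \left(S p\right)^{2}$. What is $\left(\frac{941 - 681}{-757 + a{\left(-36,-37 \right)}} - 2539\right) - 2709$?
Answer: $- \frac{9307154556}{1773467} \approx -5248.0$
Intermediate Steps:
$a{\left(S,p \right)} = S^{2} p^{2}$
$\left(\frac{941 - 681}{-757 + a{\left(-36,-37 \right)}} - 2539\right) - 2709 = \left(\frac{941 - 681}{-757 + \left(-36\right)^{2} \left(-37\right)^{2}} - 2539\right) - 2709 = \left(\frac{260}{-757 + 1296 \cdot 1369} - 2539\right) - 2709 = \left(\frac{260}{-757 + 1774224} - 2539\right) - 2709 = \left(\frac{260}{1773467} - 2539\right) - 2709 = - \frac{4502832453}{1773467} - 2709 = - \frac{9307154556}{1773467}$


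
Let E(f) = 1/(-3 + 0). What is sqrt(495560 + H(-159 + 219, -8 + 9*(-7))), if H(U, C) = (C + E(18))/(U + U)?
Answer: sqrt(446003465)/30 ≈ 703.96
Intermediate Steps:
E(f) = -1/3 (E(f) = 1/(-3) = -1/3)
H(U, C) = (-1/3 + C)/(2*U) (H(U, C) = (C - 1/3)/(U + U) = (-1/3 + C)/((2*U)) = (-1/3 + C)*(1/(2*U)) = (-1/3 + C)/(2*U))
sqrt(495560 + H(-159 + 219, -8 + 9*(-7))) = sqrt(495560 + (-1 + 3*(-8 + 9*(-7)))/(6*(-159 + 219))) = sqrt(495560 + (1/6)*(-1 + 3*(-8 - 63))/60) = sqrt(495560 + (1/6)*(1/60)*(-1 + 3*(-71))) = sqrt(495560 + (1/6)*(1/60)*(-1 - 213)) = sqrt(495560 + (1/6)*(1/60)*(-214)) = sqrt(495560 - 107/180) = sqrt(89200693/180) = sqrt(446003465)/30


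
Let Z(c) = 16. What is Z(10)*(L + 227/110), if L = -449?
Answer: -393304/55 ≈ -7151.0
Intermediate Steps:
Z(10)*(L + 227/110) = 16*(-449 + 227/110) = 16*(-49163/110) = -393304/55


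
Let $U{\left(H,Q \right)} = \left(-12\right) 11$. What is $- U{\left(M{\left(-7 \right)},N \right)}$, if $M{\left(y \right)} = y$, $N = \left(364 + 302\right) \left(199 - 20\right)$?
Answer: $132$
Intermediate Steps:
$N = 119214$ ($N = 666 \cdot 179 = 119214$)
$U{\left(H,Q \right)} = -132$
$- U{\left(M{\left(-7 \right)},N \right)} = \left(-1\right) \left(-132\right) = 132$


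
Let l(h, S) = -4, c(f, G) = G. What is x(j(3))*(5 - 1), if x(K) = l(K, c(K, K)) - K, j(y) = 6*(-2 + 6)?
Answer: -112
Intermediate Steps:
j(y) = 24 (j(y) = 6*4 = 24)
x(K) = -4 - K
x(j(3))*(5 - 1) = (-4 - 1*24)*(5 - 1) = (-4 - 24)*4 = -28*4 = -112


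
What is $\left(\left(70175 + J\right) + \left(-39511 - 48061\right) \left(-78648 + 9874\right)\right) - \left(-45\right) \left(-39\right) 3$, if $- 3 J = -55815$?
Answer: $6022760243$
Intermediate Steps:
$J = 18605$ ($J = \left(- \frac{1}{3}\right) \left(-55815\right) = 18605$)
$\left(\left(70175 + J\right) + \left(-39511 - 48061\right) \left(-78648 + 9874\right)\right) - \left(-45\right) \left(-39\right) 3 = \left(\left(70175 + 18605\right) + \left(-39511 - 48061\right) \left(-78648 + 9874\right)\right) - \left(-45\right) \left(-39\right) 3 = \left(88780 - -6022676728\right) - 1755 \cdot 3 = \left(88780 + 6022676728\right) - 5265 = 6022765508 - 5265 = 6022760243$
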